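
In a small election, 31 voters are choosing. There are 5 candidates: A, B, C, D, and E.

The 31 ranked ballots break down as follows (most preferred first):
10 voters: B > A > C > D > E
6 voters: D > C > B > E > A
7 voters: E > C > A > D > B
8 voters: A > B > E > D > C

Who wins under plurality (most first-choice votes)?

First-place votes: A 8, B 10, C 0, D 6, E 7.

B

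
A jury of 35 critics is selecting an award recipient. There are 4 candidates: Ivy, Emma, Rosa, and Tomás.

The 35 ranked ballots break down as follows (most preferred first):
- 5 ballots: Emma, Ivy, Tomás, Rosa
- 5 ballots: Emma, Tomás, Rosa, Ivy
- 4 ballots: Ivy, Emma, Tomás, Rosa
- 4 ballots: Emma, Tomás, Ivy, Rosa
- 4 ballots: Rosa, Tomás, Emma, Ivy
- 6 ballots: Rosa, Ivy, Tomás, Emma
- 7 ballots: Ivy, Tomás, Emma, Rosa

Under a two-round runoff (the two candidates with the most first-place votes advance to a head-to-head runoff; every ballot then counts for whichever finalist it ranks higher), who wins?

Round 1 first-place votes: Ivy 11, Emma 14, Rosa 10, Tomás 0. Emma and Ivy advance.
Runoff: Emma is ranked above Ivy on 18 ballots, Ivy above Emma on 17.

Emma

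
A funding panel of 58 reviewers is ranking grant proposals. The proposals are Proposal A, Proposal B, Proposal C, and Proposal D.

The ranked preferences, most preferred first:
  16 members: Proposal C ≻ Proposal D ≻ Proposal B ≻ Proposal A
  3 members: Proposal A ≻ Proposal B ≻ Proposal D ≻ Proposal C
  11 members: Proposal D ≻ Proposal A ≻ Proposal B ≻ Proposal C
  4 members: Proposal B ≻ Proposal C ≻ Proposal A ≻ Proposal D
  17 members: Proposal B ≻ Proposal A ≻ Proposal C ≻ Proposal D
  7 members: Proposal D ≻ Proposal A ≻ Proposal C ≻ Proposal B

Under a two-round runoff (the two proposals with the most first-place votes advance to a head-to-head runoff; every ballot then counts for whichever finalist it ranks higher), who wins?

Round 1 first-place votes: Proposal A 3, Proposal B 21, Proposal C 16, Proposal D 18. Proposal B and Proposal D advance.
Runoff: Proposal B is ranked above Proposal D on 24 ballots, Proposal D above Proposal B on 34.

Proposal D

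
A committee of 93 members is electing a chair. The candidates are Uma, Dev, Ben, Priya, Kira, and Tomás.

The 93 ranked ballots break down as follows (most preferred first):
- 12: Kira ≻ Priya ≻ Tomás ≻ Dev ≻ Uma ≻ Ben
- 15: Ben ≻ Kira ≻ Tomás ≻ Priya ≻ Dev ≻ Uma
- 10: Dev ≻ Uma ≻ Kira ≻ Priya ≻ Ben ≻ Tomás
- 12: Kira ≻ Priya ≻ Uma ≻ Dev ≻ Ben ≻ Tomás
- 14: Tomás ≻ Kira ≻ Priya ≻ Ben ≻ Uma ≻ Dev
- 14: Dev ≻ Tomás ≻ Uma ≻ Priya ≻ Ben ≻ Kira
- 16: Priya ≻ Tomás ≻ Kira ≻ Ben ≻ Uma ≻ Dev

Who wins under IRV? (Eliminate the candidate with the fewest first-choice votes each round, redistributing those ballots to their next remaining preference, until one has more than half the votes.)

Round 1: Uma 0, Dev 24, Ben 15, Priya 16, Kira 24, Tomás 14. Uma eliminated.
Round 2: Dev 24, Ben 15, Priya 16, Kira 24, Tomás 14. Tomás eliminated.
Round 3: Dev 24, Ben 15, Priya 16, Kira 38. Ben eliminated.
Round 4: Dev 24, Priya 16, Kira 53. Kira has a majority (≥47).

Kira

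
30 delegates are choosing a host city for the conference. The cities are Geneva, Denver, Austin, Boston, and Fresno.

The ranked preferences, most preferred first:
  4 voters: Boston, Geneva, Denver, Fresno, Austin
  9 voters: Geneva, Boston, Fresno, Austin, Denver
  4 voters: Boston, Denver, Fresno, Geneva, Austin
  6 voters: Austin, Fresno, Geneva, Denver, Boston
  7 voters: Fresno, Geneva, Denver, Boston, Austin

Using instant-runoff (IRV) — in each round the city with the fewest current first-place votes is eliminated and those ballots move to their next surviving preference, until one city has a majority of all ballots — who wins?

Fresno

Round 1: Geneva 9, Denver 0, Austin 6, Boston 8, Fresno 7. Denver eliminated.
Round 2: Geneva 9, Austin 6, Boston 8, Fresno 7. Austin eliminated.
Round 3: Geneva 9, Boston 8, Fresno 13. Boston eliminated.
Round 4: Geneva 13, Fresno 17. Fresno has a majority (≥16).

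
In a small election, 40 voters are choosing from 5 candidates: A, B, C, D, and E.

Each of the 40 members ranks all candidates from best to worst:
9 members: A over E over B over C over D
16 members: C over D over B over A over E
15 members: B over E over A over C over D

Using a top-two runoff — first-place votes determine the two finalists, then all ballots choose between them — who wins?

B

Round 1 first-place votes: A 9, B 15, C 16, D 0, E 0. C and B advance.
Runoff: C is ranked above B on 16 ballots, B above C on 24.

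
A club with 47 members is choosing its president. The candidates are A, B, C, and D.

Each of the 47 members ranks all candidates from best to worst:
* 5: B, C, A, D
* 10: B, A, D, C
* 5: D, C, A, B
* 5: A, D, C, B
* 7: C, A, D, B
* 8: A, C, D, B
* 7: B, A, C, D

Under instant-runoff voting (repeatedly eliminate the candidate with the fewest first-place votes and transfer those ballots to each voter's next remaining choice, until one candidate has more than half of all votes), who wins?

Round 1: A 13, B 22, C 7, D 5. D eliminated.
Round 2: A 13, B 22, C 12. C eliminated.
Round 3: A 25, B 22. A has a majority (≥24).

A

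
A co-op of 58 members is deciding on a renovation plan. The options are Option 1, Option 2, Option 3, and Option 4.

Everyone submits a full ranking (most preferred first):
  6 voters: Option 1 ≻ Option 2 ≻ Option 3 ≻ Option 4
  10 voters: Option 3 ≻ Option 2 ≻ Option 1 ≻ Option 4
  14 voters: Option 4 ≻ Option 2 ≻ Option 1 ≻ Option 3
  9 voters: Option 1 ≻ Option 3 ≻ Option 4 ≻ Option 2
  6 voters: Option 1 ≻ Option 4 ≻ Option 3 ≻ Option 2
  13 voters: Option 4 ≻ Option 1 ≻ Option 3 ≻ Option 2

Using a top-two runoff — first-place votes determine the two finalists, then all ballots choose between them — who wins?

Round 1 first-place votes: Option 1 21, Option 2 0, Option 3 10, Option 4 27. Option 4 and Option 1 advance.
Runoff: Option 4 is ranked above Option 1 on 27 ballots, Option 1 above Option 4 on 31.

Option 1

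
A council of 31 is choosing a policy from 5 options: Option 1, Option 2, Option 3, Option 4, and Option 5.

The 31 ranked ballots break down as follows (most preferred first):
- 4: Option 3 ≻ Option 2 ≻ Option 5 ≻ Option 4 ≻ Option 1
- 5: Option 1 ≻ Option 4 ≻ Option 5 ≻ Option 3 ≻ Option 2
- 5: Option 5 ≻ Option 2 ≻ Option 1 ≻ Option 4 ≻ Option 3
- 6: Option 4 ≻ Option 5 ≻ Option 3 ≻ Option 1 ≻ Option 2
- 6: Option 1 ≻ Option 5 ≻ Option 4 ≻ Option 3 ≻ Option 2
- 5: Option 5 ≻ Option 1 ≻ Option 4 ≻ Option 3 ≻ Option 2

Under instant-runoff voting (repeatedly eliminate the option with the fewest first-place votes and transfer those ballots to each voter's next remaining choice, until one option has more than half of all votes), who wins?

Round 1: Option 1 11, Option 2 0, Option 3 4, Option 4 6, Option 5 10. Option 2 eliminated.
Round 2: Option 1 11, Option 3 4, Option 4 6, Option 5 10. Option 3 eliminated.
Round 3: Option 1 11, Option 4 6, Option 5 14. Option 4 eliminated.
Round 4: Option 1 11, Option 5 20. Option 5 has a majority (≥16).

Option 5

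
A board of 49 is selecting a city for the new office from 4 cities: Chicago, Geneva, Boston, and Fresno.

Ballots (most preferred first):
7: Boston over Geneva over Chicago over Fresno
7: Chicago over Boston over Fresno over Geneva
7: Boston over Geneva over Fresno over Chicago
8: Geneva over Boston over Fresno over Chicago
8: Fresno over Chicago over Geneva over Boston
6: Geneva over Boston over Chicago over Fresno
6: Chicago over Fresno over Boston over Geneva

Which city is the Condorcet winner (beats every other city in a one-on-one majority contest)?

Boston

Boston vs Chicago: 28–21
Boston vs Geneva: 27–22
Boston vs Fresno: 35–14
Boston beats every other city.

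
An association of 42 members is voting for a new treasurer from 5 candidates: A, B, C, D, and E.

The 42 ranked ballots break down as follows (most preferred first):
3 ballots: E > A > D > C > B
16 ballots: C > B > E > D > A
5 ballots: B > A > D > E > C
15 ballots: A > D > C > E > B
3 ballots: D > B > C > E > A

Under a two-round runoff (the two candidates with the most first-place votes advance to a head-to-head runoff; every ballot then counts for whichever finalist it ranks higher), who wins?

A

Round 1 first-place votes: A 15, B 5, C 16, D 3, E 3. C and A advance.
Runoff: C is ranked above A on 19 ballots, A above C on 23.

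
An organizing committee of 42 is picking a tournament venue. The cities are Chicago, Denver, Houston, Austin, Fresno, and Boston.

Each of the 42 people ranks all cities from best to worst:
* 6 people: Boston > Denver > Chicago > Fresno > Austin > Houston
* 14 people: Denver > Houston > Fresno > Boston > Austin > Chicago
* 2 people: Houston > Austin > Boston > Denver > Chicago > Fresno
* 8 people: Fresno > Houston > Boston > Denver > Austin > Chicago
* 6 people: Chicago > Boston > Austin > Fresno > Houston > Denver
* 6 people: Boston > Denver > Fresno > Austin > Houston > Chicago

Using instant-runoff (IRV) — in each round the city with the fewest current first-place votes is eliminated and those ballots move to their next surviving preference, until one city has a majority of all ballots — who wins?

Round 1: Chicago 6, Denver 14, Houston 2, Austin 0, Fresno 8, Boston 12. Austin eliminated.
Round 2: Chicago 6, Denver 14, Houston 2, Fresno 8, Boston 12. Houston eliminated.
Round 3: Chicago 6, Denver 14, Fresno 8, Boston 14. Chicago eliminated.
Round 4: Denver 14, Fresno 8, Boston 20. Fresno eliminated.
Round 5: Denver 14, Boston 28. Boston has a majority (≥22).

Boston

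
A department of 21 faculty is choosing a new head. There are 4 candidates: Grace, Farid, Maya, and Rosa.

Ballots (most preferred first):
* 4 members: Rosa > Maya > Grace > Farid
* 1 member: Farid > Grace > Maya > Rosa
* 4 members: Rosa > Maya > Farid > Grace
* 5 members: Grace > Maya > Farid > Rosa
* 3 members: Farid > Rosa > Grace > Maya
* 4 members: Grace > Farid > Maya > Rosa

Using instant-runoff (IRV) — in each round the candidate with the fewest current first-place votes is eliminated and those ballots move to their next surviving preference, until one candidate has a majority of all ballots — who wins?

Rosa

Round 1: Grace 9, Farid 4, Maya 0, Rosa 8. Maya eliminated.
Round 2: Grace 9, Farid 4, Rosa 8. Farid eliminated.
Round 3: Grace 10, Rosa 11. Rosa has a majority (≥11).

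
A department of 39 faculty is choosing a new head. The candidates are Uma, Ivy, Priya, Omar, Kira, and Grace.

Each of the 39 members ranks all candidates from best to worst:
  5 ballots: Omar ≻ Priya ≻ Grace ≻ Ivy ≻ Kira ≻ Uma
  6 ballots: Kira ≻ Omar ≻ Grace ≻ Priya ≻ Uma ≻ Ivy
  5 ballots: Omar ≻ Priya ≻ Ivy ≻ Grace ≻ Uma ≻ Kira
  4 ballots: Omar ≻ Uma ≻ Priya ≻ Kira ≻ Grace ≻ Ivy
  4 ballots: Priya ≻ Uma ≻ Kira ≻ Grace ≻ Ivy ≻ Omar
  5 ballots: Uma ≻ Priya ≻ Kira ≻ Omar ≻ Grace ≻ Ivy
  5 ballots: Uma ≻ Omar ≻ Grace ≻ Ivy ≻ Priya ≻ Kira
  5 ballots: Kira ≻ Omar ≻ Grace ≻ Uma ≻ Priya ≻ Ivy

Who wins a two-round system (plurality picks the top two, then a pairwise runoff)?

Round 1 first-place votes: Uma 10, Ivy 0, Priya 4, Omar 14, Kira 11, Grace 0. Omar and Kira advance.
Runoff: Omar is ranked above Kira on 19 ballots, Kira above Omar on 20.

Kira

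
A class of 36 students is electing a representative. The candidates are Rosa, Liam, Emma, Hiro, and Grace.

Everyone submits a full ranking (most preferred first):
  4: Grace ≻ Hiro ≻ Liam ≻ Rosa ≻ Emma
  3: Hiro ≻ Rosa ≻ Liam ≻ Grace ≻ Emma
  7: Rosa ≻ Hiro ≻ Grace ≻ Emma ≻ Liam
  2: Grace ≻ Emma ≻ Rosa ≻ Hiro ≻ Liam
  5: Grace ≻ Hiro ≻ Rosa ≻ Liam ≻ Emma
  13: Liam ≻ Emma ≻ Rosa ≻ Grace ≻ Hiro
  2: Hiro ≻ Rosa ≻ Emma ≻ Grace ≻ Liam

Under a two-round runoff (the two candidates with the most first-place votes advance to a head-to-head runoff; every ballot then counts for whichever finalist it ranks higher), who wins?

Round 1 first-place votes: Rosa 7, Liam 13, Emma 0, Hiro 5, Grace 11. Liam and Grace advance.
Runoff: Liam is ranked above Grace on 16 ballots, Grace above Liam on 20.

Grace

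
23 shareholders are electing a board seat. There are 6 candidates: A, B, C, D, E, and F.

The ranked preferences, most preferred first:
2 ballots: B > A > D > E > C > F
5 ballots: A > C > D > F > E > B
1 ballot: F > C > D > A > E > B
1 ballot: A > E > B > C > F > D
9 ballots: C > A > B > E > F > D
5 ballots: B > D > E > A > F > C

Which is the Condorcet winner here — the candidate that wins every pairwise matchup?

A vs B: 16–7
A vs C: 13–10
A vs D: 17–6
A vs E: 18–5
A vs F: 22–1
A beats every other candidate.

A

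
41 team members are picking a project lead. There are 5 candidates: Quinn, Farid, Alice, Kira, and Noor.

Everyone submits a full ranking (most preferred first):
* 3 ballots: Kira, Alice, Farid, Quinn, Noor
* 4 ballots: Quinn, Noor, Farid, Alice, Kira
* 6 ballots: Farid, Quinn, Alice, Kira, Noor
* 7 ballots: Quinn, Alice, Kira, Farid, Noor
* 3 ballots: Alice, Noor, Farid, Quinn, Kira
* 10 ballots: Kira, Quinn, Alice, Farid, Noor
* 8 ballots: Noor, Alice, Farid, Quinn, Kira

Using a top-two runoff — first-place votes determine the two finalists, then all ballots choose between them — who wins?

Round 1 first-place votes: Quinn 11, Farid 6, Alice 3, Kira 13, Noor 8. Kira and Quinn advance.
Runoff: Kira is ranked above Quinn on 13 ballots, Quinn above Kira on 28.

Quinn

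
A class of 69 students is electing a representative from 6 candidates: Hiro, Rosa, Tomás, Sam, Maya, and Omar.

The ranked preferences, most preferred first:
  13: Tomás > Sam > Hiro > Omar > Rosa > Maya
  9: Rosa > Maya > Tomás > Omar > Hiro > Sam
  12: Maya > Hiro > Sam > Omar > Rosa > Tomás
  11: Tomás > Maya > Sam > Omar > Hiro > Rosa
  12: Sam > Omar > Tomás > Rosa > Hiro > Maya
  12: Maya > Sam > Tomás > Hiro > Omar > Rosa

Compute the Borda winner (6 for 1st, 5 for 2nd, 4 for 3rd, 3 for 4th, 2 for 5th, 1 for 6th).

Sam

Hiro: 13×4 + 9×2 + 12×5 + 11×2 + 12×2 + 12×3 = 212
Rosa: 13×2 + 9×6 + 12×2 + 11×1 + 12×3 + 12×1 = 163
Tomás: 13×6 + 9×4 + 12×1 + 11×6 + 12×4 + 12×4 = 288
Sam: 13×5 + 9×1 + 12×4 + 11×4 + 12×6 + 12×5 = 298
Maya: 13×1 + 9×5 + 12×6 + 11×5 + 12×1 + 12×6 = 269
Omar: 13×3 + 9×3 + 12×3 + 11×3 + 12×5 + 12×2 = 219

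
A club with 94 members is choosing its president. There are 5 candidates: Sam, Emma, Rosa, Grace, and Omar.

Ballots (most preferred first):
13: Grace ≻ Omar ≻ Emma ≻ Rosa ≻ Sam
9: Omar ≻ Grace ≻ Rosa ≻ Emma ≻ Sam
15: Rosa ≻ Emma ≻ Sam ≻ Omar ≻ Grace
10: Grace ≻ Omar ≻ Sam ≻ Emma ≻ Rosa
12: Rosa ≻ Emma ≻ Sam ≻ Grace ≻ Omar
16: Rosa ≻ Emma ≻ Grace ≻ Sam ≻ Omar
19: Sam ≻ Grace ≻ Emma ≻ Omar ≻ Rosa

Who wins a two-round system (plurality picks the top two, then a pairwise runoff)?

Round 1 first-place votes: Sam 19, Emma 0, Rosa 43, Grace 23, Omar 9. Rosa and Grace advance.
Runoff: Rosa is ranked above Grace on 43 ballots, Grace above Rosa on 51.

Grace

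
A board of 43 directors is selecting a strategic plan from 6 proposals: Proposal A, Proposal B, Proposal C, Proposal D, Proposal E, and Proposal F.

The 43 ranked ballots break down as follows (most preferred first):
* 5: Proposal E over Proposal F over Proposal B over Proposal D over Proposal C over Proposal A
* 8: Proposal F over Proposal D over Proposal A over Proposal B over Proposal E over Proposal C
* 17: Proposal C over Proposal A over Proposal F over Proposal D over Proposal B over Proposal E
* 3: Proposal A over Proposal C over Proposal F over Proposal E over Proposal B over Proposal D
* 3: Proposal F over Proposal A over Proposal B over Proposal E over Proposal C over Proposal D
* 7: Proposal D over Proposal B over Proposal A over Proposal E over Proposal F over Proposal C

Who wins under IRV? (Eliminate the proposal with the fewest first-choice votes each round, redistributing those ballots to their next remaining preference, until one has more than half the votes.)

Proposal F

Round 1: Proposal A 3, Proposal B 0, Proposal C 17, Proposal D 7, Proposal E 5, Proposal F 11. Proposal B eliminated.
Round 2: Proposal A 3, Proposal C 17, Proposal D 7, Proposal E 5, Proposal F 11. Proposal A eliminated.
Round 3: Proposal C 20, Proposal D 7, Proposal E 5, Proposal F 11. Proposal E eliminated.
Round 4: Proposal C 20, Proposal D 7, Proposal F 16. Proposal D eliminated.
Round 5: Proposal C 20, Proposal F 23. Proposal F has a majority (≥22).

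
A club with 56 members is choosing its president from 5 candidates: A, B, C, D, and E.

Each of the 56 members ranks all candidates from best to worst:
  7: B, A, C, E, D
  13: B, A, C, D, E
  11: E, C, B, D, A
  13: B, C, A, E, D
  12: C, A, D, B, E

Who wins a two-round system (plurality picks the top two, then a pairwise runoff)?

Round 1 first-place votes: A 0, B 33, C 12, D 0, E 11. B and C advance.
Runoff: B is ranked above C on 33 ballots, C above B on 23.

B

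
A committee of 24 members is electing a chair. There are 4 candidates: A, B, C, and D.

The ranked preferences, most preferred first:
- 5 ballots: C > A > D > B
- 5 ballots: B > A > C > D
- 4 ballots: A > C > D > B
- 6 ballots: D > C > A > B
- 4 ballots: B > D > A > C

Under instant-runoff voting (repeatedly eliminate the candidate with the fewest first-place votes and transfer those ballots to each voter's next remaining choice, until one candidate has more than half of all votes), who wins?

Round 1: A 4, B 9, C 5, D 6. A eliminated.
Round 2: B 9, C 9, D 6. D eliminated.
Round 3: B 9, C 15. C has a majority (≥13).

C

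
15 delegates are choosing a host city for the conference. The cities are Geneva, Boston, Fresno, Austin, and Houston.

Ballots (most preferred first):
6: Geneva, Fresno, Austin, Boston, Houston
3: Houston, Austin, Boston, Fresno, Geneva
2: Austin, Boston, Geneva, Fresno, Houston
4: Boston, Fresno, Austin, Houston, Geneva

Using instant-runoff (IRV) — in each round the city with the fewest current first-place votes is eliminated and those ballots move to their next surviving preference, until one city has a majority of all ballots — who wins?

Round 1: Geneva 6, Boston 4, Fresno 0, Austin 2, Houston 3. Fresno eliminated.
Round 2: Geneva 6, Boston 4, Austin 2, Houston 3. Austin eliminated.
Round 3: Geneva 6, Boston 6, Houston 3. Houston eliminated.
Round 4: Geneva 6, Boston 9. Boston has a majority (≥8).

Boston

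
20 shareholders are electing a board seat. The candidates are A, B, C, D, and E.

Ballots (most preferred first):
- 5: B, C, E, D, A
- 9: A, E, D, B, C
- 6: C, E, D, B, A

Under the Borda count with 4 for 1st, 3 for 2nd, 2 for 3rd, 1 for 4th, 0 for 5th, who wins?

A: 5×0 + 9×4 + 6×0 = 36
B: 5×4 + 9×1 + 6×1 = 35
C: 5×3 + 9×0 + 6×4 = 39
D: 5×1 + 9×2 + 6×2 = 35
E: 5×2 + 9×3 + 6×3 = 55

E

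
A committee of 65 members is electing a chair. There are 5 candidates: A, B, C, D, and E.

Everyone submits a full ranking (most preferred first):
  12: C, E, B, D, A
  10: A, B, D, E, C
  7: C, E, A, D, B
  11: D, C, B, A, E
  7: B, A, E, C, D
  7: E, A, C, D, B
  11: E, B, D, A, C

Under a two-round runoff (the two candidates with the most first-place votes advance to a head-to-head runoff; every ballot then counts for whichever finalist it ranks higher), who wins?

E

Round 1 first-place votes: A 10, B 7, C 19, D 11, E 18. C and E advance.
Runoff: C is ranked above E on 30 ballots, E above C on 35.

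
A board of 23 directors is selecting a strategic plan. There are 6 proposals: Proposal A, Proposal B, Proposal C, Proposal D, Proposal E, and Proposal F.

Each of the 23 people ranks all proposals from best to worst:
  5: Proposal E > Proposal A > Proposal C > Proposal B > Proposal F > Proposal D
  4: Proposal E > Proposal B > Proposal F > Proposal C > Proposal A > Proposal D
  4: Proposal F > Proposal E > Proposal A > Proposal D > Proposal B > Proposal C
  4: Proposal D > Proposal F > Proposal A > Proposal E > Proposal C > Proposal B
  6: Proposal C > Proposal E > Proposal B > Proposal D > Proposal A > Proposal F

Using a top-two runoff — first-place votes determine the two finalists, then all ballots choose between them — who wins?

Proposal E

Round 1 first-place votes: Proposal A 0, Proposal B 0, Proposal C 6, Proposal D 4, Proposal E 9, Proposal F 4. Proposal E and Proposal C advance.
Runoff: Proposal E is ranked above Proposal C on 17 ballots, Proposal C above Proposal E on 6.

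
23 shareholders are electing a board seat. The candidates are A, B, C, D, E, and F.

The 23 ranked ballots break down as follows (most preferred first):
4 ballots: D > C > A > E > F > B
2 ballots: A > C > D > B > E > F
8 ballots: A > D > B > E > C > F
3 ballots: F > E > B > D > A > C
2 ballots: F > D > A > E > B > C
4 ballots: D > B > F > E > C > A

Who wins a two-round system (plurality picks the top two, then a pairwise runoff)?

Round 1 first-place votes: A 10, B 0, C 0, D 8, E 0, F 5. A and D advance.
Runoff: A is ranked above D on 10 ballots, D above A on 13.

D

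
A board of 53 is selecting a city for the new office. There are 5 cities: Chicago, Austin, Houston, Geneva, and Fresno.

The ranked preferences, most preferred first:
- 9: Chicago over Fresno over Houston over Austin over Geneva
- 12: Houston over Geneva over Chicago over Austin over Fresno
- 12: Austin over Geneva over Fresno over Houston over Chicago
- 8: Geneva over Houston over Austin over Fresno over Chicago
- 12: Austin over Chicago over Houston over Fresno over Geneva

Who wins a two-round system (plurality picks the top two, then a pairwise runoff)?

Houston

Round 1 first-place votes: Chicago 9, Austin 24, Houston 12, Geneva 8, Fresno 0. Austin and Houston advance.
Runoff: Austin is ranked above Houston on 24 ballots, Houston above Austin on 29.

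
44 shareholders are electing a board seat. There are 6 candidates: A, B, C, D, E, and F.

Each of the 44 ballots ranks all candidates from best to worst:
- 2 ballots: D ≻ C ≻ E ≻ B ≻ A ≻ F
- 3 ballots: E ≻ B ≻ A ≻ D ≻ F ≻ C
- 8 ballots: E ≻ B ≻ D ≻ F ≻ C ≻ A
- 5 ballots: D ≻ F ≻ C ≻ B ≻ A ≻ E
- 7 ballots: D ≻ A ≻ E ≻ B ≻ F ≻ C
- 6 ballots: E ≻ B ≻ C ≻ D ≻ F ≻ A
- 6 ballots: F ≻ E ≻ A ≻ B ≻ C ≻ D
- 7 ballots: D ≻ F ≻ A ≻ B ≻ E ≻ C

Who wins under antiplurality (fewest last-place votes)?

Last-place votes: A 14, B 0, C 17, D 6, E 5, F 2.

B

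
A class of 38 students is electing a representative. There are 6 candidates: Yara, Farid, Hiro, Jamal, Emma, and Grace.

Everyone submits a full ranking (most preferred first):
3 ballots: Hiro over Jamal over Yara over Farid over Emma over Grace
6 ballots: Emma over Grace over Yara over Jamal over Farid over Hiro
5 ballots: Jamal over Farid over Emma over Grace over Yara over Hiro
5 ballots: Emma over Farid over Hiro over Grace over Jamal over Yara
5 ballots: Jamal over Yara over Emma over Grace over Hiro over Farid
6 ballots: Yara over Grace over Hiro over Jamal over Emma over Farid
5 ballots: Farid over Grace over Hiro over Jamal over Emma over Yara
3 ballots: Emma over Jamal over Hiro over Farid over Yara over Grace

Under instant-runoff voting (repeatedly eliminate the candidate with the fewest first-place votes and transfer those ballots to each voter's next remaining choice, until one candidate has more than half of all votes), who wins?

Jamal

Round 1: Yara 6, Farid 5, Hiro 3, Jamal 10, Emma 14, Grace 0. Grace eliminated.
Round 2: Yara 6, Farid 5, Hiro 3, Jamal 10, Emma 14. Hiro eliminated.
Round 3: Yara 6, Farid 5, Jamal 13, Emma 14. Farid eliminated.
Round 4: Yara 6, Jamal 18, Emma 14. Yara eliminated.
Round 5: Jamal 24, Emma 14. Jamal has a majority (≥20).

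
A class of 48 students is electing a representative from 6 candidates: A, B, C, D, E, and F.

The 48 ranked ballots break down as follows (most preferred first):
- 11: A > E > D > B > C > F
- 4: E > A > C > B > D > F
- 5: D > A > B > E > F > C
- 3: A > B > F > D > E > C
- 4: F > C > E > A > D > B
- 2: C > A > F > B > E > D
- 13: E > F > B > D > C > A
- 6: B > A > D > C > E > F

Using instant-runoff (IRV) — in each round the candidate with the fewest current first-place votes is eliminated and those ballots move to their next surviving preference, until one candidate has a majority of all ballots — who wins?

Round 1: A 14, B 6, C 2, D 5, E 17, F 4. C eliminated.
Round 2: A 16, B 6, D 5, E 17, F 4. F eliminated.
Round 3: A 16, B 6, D 5, E 21. D eliminated.
Round 4: A 21, B 6, E 21. B eliminated.
Round 5: A 27, E 21. A has a majority (≥25).

A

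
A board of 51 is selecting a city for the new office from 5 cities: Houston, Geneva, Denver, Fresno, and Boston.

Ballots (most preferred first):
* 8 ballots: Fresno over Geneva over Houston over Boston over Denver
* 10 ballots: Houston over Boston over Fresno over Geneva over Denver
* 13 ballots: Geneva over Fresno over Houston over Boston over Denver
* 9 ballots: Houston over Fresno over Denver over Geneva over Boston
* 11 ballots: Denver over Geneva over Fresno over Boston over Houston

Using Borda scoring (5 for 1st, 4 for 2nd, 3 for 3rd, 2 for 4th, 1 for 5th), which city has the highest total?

Houston: 8×3 + 10×5 + 13×3 + 9×5 + 11×1 = 169
Geneva: 8×4 + 10×2 + 13×5 + 9×2 + 11×4 = 179
Denver: 8×1 + 10×1 + 13×1 + 9×3 + 11×5 = 113
Fresno: 8×5 + 10×3 + 13×4 + 9×4 + 11×3 = 191
Boston: 8×2 + 10×4 + 13×2 + 9×1 + 11×2 = 113

Fresno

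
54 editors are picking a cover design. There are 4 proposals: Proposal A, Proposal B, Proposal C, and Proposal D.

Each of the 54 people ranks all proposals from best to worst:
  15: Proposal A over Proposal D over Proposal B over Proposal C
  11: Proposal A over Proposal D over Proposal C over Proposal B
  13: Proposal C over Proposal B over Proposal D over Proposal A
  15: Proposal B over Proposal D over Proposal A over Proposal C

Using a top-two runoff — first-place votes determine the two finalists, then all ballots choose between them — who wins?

Proposal B

Round 1 first-place votes: Proposal A 26, Proposal B 15, Proposal C 13, Proposal D 0. Proposal A and Proposal B advance.
Runoff: Proposal A is ranked above Proposal B on 26 ballots, Proposal B above Proposal A on 28.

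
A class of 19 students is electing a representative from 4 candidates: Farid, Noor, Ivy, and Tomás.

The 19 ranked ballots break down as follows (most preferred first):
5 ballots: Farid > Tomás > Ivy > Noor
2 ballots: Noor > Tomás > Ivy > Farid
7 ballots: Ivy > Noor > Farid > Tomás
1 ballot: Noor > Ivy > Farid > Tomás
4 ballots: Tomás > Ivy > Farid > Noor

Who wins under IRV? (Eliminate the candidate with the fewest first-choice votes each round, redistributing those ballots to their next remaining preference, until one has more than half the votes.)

Tomás

Round 1: Farid 5, Noor 3, Ivy 7, Tomás 4. Noor eliminated.
Round 2: Farid 5, Ivy 8, Tomás 6. Farid eliminated.
Round 3: Ivy 8, Tomás 11. Tomás has a majority (≥10).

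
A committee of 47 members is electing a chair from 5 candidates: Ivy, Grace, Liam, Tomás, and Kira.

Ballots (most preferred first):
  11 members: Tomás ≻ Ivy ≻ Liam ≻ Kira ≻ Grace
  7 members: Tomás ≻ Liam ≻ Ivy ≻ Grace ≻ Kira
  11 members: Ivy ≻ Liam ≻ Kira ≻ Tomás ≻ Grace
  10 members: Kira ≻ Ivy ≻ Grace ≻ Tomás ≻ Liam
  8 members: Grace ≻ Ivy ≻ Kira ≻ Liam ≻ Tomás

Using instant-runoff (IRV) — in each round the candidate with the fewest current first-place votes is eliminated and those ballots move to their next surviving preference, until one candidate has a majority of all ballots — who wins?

Round 1: Ivy 11, Grace 8, Liam 0, Tomás 18, Kira 10. Liam eliminated.
Round 2: Ivy 11, Grace 8, Tomás 18, Kira 10. Grace eliminated.
Round 3: Ivy 19, Tomás 18, Kira 10. Kira eliminated.
Round 4: Ivy 29, Tomás 18. Ivy has a majority (≥24).

Ivy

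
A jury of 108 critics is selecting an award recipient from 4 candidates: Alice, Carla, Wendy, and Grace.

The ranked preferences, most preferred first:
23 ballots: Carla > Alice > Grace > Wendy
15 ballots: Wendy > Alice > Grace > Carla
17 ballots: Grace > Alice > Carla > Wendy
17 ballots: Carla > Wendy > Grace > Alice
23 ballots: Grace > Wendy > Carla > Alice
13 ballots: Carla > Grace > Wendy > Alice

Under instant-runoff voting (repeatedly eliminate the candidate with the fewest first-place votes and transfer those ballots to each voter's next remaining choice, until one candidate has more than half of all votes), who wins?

Grace

Round 1: Alice 0, Carla 53, Wendy 15, Grace 40. Alice eliminated.
Round 2: Carla 53, Wendy 15, Grace 40. Wendy eliminated.
Round 3: Carla 53, Grace 55. Grace has a majority (≥55).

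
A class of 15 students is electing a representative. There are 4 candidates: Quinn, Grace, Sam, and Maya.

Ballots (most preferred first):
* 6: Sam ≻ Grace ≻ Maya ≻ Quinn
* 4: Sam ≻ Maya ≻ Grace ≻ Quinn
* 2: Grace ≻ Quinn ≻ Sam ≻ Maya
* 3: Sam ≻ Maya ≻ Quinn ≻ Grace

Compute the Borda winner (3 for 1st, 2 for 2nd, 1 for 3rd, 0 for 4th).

Sam

Quinn: 6×0 + 4×0 + 2×2 + 3×1 = 7
Grace: 6×2 + 4×1 + 2×3 + 3×0 = 22
Sam: 6×3 + 4×3 + 2×1 + 3×3 = 41
Maya: 6×1 + 4×2 + 2×0 + 3×2 = 20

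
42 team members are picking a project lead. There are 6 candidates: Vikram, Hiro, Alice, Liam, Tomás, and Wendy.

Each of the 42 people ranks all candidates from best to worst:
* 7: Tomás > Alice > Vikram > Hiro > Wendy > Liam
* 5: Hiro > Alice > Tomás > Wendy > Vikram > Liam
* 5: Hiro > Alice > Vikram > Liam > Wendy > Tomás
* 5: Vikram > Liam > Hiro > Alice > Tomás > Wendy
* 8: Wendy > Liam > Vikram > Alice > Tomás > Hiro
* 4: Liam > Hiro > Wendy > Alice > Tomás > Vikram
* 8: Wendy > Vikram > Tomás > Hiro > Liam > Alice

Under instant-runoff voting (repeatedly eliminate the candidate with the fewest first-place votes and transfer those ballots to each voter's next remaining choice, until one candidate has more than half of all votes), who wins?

Round 1: Vikram 5, Hiro 10, Alice 0, Liam 4, Tomás 7, Wendy 16. Alice eliminated.
Round 2: Vikram 5, Hiro 10, Liam 4, Tomás 7, Wendy 16. Liam eliminated.
Round 3: Vikram 5, Hiro 14, Tomás 7, Wendy 16. Vikram eliminated.
Round 4: Hiro 19, Tomás 7, Wendy 16. Tomás eliminated.
Round 5: Hiro 26, Wendy 16. Hiro has a majority (≥22).

Hiro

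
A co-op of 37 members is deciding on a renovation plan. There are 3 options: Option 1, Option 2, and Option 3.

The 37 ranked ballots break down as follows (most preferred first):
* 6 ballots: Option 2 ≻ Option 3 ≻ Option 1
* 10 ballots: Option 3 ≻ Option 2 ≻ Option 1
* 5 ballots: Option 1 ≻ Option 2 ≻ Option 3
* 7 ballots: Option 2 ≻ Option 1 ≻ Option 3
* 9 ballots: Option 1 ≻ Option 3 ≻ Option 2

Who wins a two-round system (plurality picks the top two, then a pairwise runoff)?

Round 1 first-place votes: Option 1 14, Option 2 13, Option 3 10. Option 1 and Option 2 advance.
Runoff: Option 1 is ranked above Option 2 on 14 ballots, Option 2 above Option 1 on 23.

Option 2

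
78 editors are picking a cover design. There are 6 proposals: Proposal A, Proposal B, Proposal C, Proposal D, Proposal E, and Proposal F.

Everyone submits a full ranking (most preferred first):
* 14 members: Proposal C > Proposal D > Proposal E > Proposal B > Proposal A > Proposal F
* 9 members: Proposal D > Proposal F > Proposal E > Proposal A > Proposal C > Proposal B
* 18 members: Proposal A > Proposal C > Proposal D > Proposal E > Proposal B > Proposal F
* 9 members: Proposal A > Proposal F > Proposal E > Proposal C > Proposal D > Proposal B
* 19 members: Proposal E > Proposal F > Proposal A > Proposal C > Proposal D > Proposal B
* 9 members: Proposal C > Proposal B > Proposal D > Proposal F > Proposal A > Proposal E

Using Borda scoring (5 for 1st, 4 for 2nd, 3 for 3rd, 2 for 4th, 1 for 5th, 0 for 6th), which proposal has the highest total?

Proposal A: 14×1 + 9×2 + 18×5 + 9×5 + 19×3 + 9×1 = 233
Proposal B: 14×2 + 9×0 + 18×1 + 9×0 + 19×0 + 9×4 = 82
Proposal C: 14×5 + 9×1 + 18×4 + 9×2 + 19×2 + 9×5 = 252
Proposal D: 14×4 + 9×5 + 18×3 + 9×1 + 19×1 + 9×3 = 210
Proposal E: 14×3 + 9×3 + 18×2 + 9×3 + 19×5 + 9×0 = 227
Proposal F: 14×0 + 9×4 + 18×0 + 9×4 + 19×4 + 9×2 = 166

Proposal C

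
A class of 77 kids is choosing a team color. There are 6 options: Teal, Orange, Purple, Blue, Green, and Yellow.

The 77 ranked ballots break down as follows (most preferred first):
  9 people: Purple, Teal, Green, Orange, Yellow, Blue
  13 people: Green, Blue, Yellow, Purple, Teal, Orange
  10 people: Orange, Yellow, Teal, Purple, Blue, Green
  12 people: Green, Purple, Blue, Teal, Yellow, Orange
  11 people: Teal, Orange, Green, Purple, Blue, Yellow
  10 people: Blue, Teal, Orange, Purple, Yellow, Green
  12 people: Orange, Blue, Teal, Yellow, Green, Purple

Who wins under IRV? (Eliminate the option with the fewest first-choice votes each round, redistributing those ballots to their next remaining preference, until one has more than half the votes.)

Round 1: Teal 11, Orange 22, Purple 9, Blue 10, Green 25, Yellow 0. Yellow eliminated.
Round 2: Teal 11, Orange 22, Purple 9, Blue 10, Green 25. Purple eliminated.
Round 3: Teal 20, Orange 22, Blue 10, Green 25. Blue eliminated.
Round 4: Teal 30, Orange 22, Green 25. Orange eliminated.
Round 5: Teal 52, Green 25. Teal has a majority (≥39).

Teal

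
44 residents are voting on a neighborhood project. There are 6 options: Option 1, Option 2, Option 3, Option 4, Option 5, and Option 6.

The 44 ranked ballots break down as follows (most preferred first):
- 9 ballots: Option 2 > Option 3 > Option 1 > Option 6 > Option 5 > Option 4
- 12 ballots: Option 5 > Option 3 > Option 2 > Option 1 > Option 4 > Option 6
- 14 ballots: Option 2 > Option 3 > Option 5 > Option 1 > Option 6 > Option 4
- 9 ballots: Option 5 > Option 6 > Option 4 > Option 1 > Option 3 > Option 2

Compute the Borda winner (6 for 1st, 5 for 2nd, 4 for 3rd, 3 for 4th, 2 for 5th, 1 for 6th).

Option 1: 9×4 + 12×3 + 14×3 + 9×3 = 141
Option 2: 9×6 + 12×4 + 14×6 + 9×1 = 195
Option 3: 9×5 + 12×5 + 14×5 + 9×2 = 193
Option 4: 9×1 + 12×2 + 14×1 + 9×4 = 83
Option 5: 9×2 + 12×6 + 14×4 + 9×6 = 200
Option 6: 9×3 + 12×1 + 14×2 + 9×5 = 112

Option 5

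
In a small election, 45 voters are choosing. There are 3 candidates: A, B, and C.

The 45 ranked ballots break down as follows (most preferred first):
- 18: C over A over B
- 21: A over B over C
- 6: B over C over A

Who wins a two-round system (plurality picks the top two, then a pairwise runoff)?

Round 1 first-place votes: A 21, B 6, C 18. A and C advance.
Runoff: A is ranked above C on 21 ballots, C above A on 24.

C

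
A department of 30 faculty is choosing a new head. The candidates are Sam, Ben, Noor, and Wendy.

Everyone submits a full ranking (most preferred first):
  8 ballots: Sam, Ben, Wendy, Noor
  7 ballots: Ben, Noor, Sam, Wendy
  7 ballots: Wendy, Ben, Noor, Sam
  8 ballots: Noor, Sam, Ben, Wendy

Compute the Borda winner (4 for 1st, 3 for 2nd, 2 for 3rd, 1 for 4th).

Ben

Sam: 8×4 + 7×2 + 7×1 + 8×3 = 77
Ben: 8×3 + 7×4 + 7×3 + 8×2 = 89
Noor: 8×1 + 7×3 + 7×2 + 8×4 = 75
Wendy: 8×2 + 7×1 + 7×4 + 8×1 = 59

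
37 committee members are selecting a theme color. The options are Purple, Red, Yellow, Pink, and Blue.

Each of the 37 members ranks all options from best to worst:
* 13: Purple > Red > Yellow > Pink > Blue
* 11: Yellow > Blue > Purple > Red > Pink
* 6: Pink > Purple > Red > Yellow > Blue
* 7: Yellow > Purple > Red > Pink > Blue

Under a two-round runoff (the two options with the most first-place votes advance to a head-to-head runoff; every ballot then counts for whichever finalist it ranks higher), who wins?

Round 1 first-place votes: Purple 13, Red 0, Yellow 18, Pink 6, Blue 0. Yellow and Purple advance.
Runoff: Yellow is ranked above Purple on 18 ballots, Purple above Yellow on 19.

Purple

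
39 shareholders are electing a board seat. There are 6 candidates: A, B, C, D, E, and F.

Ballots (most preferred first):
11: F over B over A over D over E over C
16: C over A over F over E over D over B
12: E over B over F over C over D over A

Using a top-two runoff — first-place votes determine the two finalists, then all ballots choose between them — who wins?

E

Round 1 first-place votes: A 0, B 0, C 16, D 0, E 12, F 11. C and E advance.
Runoff: C is ranked above E on 16 ballots, E above C on 23.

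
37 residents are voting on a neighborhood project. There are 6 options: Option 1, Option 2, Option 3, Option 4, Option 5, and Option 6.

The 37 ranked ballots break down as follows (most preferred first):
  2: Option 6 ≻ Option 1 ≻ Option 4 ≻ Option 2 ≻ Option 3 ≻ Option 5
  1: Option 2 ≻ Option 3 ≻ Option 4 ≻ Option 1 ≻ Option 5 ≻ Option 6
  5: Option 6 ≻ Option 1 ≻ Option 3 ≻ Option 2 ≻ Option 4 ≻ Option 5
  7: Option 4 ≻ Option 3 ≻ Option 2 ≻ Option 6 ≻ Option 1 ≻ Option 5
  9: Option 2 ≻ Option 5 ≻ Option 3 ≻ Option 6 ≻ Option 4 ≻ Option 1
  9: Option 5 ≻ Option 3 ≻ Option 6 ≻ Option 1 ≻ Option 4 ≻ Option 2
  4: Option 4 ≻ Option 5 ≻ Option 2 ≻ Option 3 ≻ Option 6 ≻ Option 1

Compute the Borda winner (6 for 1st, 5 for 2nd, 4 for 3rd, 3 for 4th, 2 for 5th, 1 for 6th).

Option 1: 2×5 + 1×3 + 5×5 + 7×2 + 9×1 + 9×3 + 4×1 = 92
Option 2: 2×3 + 1×6 + 5×3 + 7×4 + 9×6 + 9×1 + 4×4 = 134
Option 3: 2×2 + 1×5 + 5×4 + 7×5 + 9×4 + 9×5 + 4×3 = 157
Option 4: 2×4 + 1×4 + 5×2 + 7×6 + 9×2 + 9×2 + 4×6 = 124
Option 5: 2×1 + 1×2 + 5×1 + 7×1 + 9×5 + 9×6 + 4×5 = 135
Option 6: 2×6 + 1×1 + 5×6 + 7×3 + 9×3 + 9×4 + 4×2 = 135

Option 3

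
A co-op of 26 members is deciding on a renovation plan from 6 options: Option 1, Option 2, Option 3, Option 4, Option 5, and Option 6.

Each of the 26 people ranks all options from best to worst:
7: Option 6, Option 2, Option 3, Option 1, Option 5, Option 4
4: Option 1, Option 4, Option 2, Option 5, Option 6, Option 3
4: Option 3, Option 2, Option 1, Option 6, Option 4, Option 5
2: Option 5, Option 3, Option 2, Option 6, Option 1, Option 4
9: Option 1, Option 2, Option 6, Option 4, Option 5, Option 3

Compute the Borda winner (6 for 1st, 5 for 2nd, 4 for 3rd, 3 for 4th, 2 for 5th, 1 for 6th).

Option 1: 7×3 + 4×6 + 4×4 + 2×2 + 9×6 = 119
Option 2: 7×5 + 4×4 + 4×5 + 2×4 + 9×5 = 124
Option 3: 7×4 + 4×1 + 4×6 + 2×5 + 9×1 = 75
Option 4: 7×1 + 4×5 + 4×2 + 2×1 + 9×3 = 64
Option 5: 7×2 + 4×3 + 4×1 + 2×6 + 9×2 = 60
Option 6: 7×6 + 4×2 + 4×3 + 2×3 + 9×4 = 104

Option 2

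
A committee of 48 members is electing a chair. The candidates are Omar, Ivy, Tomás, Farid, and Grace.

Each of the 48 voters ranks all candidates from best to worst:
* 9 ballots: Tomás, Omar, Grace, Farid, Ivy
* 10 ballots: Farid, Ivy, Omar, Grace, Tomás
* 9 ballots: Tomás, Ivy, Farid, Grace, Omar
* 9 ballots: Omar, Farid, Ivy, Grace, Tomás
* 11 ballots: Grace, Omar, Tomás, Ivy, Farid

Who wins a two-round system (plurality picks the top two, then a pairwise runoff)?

Round 1 first-place votes: Omar 9, Ivy 0, Tomás 18, Farid 10, Grace 11. Tomás and Grace advance.
Runoff: Tomás is ranked above Grace on 18 ballots, Grace above Tomás on 30.

Grace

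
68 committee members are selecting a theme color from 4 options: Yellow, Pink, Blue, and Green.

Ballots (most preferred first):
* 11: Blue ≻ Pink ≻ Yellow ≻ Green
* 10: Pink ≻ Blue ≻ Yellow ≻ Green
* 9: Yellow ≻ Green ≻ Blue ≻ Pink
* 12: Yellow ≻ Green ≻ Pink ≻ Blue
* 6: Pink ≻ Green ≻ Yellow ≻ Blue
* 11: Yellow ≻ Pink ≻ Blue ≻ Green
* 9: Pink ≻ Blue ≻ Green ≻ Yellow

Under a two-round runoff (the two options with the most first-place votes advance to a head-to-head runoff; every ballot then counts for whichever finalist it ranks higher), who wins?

Pink

Round 1 first-place votes: Yellow 32, Pink 25, Blue 11, Green 0. Yellow and Pink advance.
Runoff: Yellow is ranked above Pink on 32 ballots, Pink above Yellow on 36.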